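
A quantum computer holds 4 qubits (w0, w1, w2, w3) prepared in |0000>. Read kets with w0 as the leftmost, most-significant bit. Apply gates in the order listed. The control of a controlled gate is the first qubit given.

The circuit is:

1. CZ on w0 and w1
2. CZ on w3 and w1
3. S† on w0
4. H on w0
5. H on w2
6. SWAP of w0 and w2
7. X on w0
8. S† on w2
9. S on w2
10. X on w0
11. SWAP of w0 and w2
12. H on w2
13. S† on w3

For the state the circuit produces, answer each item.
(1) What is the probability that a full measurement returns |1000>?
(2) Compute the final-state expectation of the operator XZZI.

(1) Outcome |1000> occurs with probability 1/2. Key observation: the block from step 5 through step 12 cancels to the identity and can be dropped.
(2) The observable XZZI averages to 1.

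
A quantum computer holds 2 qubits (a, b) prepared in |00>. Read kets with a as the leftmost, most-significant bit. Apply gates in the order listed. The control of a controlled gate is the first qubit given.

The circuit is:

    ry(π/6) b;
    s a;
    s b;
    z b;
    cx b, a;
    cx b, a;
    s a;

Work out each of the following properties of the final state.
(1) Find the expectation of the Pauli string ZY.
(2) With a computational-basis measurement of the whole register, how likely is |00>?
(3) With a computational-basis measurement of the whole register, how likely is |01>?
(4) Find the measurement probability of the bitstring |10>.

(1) In the final state, ZY has expectation -1/2. Key observation: gates 5-6 undo each other exactly, leaving only the rest of the circuit to track.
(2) The probability of measuring |00> is sqrt(3)/4 + 1/2.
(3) Outcome |01> occurs with probability 1/2 - sqrt(3)/4.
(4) Outcome |10> occurs with probability 0.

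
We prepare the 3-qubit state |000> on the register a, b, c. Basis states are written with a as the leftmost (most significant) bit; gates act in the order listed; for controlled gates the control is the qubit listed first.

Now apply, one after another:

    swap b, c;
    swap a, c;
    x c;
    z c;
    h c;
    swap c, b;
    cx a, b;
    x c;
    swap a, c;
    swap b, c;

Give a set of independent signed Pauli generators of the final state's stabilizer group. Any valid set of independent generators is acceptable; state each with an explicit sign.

The final state is stabilized by the group generated by -IIX, -ZII, +IZI; other independent generating sets are equally valid.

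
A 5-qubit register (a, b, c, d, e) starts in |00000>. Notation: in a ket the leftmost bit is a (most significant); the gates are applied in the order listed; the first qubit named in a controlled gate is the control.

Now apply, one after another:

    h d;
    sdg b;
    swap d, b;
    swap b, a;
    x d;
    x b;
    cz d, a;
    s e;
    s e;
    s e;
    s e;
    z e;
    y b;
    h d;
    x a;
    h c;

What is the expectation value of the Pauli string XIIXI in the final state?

The observable XIIXI averages to 1.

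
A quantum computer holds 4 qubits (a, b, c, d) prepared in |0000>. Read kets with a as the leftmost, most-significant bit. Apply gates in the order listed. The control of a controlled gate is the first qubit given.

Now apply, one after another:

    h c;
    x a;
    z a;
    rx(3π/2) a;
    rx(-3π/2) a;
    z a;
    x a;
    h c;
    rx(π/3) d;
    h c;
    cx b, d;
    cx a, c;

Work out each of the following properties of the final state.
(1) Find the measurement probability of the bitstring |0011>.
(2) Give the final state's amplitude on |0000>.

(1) Outcome |0011> occurs with probability 1/8. Key observation: steps 1-8 multiply out to the identity, so the circuit reduces to the remaining gates.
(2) The amplitude on |0000> is sqrt(6)/4.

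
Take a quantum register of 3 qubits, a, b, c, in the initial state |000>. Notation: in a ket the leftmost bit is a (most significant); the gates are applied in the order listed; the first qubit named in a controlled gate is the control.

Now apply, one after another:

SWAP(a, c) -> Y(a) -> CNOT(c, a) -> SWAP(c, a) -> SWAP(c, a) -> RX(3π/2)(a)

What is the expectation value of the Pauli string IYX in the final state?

The observable IYX averages to 0.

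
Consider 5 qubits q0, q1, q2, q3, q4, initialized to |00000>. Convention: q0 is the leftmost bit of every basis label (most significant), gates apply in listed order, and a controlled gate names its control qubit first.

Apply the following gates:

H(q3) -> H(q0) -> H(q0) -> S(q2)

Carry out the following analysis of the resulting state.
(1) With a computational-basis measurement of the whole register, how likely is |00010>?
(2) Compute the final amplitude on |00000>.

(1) Outcome |00010> occurs with probability 1/2. Key observation: steps 2-3 multiply out to the identity, so the circuit reduces to the remaining gates.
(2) The final state's coefficient on |00000> equals sqrt(2)/2.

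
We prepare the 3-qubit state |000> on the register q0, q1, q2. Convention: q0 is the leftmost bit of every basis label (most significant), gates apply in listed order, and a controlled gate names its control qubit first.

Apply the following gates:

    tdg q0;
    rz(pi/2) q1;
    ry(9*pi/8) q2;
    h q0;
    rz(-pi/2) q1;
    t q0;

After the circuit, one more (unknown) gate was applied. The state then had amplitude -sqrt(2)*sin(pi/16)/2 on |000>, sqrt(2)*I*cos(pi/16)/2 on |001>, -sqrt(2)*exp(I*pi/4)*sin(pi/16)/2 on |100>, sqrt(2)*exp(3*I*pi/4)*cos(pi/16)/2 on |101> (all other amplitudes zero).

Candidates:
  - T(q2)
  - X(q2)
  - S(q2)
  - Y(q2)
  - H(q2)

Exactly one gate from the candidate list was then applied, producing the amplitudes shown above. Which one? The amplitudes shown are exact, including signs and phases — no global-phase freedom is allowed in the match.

The applied gate was S(q2).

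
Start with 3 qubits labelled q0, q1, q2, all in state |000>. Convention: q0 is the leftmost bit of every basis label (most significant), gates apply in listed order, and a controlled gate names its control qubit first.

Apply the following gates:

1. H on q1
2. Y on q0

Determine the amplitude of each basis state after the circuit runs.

After the circuit, the state carries amplitude sqrt(2)*I/2 on |100>, sqrt(2)*I/2 on |110>, and 0 on every other basis state.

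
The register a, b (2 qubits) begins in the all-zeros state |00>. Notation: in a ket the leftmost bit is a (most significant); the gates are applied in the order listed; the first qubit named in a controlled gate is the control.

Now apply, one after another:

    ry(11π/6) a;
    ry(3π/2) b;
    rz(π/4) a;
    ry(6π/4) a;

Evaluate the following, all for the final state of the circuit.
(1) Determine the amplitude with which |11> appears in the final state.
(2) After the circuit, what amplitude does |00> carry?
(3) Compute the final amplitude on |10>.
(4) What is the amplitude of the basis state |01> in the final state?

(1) The amplitude on |11> is (sqrt(2) + sqrt(6) + (-sqrt(2) + sqrt(6))*exp(I*pi/4))*exp(7*I*pi/8)/8.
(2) |00> carries amplitude (sqrt(2) + sqrt(6) + (-sqrt(6) + sqrt(2))*exp(I*pi/4))*exp(7*I*pi/8)/8 in the final state.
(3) The amplitude on |10> is (-sqrt(6) - sqrt(2) - (-sqrt(2) + sqrt(6))*exp(I*pi/4))*exp(7*I*pi/8)/8.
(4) |01> carries amplitude (-sqrt(6) - sqrt(2) - (-sqrt(6) + sqrt(2))*exp(I*pi/4))*exp(7*I*pi/8)/8 in the final state.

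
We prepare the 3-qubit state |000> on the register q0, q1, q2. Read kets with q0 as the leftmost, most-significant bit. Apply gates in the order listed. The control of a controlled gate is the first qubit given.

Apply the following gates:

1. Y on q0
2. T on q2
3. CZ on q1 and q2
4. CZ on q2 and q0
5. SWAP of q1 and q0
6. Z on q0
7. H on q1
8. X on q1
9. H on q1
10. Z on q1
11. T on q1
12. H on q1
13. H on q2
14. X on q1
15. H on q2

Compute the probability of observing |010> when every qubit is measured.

A full measurement returns |010> with probability 1/2. Key observation: steps 7-10 multiply out to the identity, so the circuit reduces to the remaining gates.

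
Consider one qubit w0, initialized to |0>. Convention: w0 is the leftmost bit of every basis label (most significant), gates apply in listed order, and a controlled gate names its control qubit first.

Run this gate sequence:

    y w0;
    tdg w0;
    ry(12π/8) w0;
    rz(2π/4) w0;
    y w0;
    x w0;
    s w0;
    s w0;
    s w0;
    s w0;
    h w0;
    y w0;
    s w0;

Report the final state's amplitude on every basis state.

The final amplitudes are -1/2 - I/2 on |0>, 1/2 + I/2 on |1>. Key observation: the block from step 7 through step 10 cancels to the identity and can be dropped.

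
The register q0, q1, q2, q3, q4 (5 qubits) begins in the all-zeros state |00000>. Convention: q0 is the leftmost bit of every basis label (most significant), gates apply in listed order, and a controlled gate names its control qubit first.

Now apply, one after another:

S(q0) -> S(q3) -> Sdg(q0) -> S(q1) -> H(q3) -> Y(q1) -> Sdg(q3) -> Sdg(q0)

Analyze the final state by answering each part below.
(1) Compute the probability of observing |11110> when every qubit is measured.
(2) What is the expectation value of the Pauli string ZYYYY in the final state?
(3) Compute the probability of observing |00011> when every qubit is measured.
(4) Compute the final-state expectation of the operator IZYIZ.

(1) The probability of measuring |11110> is 0.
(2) The observable ZYYYY averages to 0.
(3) A full measurement returns |00011> with probability 0.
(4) In the final state, IZYIZ has expectation 0.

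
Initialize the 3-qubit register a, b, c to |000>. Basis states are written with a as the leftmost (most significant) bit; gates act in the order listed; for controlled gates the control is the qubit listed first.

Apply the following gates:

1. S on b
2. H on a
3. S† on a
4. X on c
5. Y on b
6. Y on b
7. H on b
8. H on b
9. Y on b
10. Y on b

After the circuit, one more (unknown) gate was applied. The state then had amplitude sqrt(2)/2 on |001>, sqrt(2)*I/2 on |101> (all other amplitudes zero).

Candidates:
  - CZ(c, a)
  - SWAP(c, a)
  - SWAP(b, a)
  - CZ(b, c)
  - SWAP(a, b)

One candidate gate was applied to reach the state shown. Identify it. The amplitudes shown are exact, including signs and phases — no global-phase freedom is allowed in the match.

The applied gate was CZ(c, a).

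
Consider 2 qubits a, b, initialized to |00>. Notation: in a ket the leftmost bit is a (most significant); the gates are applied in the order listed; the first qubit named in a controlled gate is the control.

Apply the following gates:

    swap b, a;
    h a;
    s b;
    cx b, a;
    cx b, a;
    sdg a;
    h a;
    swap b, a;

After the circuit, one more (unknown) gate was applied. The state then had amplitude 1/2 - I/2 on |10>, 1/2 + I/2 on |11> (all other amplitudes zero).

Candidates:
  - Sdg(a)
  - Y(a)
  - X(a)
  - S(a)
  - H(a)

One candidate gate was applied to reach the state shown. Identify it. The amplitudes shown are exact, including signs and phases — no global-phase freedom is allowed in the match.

It was X(a) that produced the state shown.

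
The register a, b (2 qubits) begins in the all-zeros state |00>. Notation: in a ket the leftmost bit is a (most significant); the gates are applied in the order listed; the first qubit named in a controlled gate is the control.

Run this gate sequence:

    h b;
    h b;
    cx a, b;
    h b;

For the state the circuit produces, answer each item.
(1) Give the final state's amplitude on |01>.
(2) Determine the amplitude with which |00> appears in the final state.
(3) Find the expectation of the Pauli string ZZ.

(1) The final state's coefficient on |01> equals sqrt(2)/2. Key observation: steps 1-2 multiply out to the identity, so the circuit reduces to the remaining gates.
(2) The final state's coefficient on |00> equals sqrt(2)/2.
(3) The expectation value of ZZ is 0.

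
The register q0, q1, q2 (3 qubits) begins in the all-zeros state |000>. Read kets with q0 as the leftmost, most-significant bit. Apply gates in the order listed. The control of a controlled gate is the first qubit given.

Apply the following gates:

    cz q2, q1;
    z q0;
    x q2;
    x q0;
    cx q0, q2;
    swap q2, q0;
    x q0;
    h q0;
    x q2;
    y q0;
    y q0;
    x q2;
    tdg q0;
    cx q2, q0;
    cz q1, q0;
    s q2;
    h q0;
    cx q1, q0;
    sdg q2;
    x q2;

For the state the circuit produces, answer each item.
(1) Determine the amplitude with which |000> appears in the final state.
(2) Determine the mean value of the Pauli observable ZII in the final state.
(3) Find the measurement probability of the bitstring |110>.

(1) |000> carries amplitude 1/2 + exp(3*I*pi/4)/2 in the final state. Key observation: gates 9-12 undo each other exactly, leaving only the rest of the circuit to track.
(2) The observable ZII averages to -sqrt(2)/2.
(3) The probability of measuring |110> is 0.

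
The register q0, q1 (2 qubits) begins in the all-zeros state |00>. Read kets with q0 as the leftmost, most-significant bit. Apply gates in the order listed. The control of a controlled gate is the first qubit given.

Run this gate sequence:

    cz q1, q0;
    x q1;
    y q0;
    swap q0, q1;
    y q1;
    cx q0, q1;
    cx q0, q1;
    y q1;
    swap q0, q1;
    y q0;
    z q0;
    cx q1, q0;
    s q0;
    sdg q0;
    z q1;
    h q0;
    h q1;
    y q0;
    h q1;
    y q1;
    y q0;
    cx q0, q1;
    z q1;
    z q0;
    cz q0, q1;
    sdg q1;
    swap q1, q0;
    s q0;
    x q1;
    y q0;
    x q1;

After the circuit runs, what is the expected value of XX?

The observable XX averages to -1. Key observation: the block from step 3 through step 10 cancels to the identity and can be dropped.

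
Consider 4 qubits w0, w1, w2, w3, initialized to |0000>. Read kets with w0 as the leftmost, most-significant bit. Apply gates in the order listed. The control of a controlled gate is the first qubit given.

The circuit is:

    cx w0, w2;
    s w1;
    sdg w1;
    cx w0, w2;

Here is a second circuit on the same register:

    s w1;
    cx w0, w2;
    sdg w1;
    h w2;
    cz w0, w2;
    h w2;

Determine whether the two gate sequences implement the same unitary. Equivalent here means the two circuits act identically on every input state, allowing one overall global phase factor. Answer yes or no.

Yes, they are equivalent — the unitaries differ by at most a global phase.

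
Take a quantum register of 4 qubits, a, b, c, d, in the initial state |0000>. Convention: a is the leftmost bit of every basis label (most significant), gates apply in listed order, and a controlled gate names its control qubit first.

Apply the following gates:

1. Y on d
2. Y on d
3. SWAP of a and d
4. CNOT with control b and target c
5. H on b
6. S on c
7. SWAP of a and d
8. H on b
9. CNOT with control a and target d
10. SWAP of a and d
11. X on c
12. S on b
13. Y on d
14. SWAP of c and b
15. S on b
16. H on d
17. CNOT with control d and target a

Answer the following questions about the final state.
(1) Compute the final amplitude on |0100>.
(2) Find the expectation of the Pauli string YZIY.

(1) The amplitude on |0100> is -sqrt(2)/2.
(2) The expectation value of YZIY is -1.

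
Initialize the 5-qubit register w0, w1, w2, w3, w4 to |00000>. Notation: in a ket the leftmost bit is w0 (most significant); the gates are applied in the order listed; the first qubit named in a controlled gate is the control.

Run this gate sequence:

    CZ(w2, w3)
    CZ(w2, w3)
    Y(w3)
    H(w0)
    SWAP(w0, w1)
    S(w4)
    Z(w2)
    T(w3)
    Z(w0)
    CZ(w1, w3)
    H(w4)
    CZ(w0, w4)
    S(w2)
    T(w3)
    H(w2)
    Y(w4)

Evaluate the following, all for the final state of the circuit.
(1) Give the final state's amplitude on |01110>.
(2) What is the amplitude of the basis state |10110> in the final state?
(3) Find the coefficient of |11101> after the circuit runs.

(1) The final state's coefficient on |01110> equals -sqrt(2)*I/4. Key observation: the block from step 1 through step 2 cancels to the identity and can be dropped.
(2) |10110> carries amplitude 0 in the final state.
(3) The amplitude on |11101> is 0.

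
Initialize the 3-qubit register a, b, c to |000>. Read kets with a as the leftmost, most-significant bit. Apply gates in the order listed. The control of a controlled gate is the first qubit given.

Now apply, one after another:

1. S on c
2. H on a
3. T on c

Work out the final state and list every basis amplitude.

The resulting statevector has amplitude sqrt(2)/2 on |000>, sqrt(2)/2 on |100>, and 0 on every other basis state.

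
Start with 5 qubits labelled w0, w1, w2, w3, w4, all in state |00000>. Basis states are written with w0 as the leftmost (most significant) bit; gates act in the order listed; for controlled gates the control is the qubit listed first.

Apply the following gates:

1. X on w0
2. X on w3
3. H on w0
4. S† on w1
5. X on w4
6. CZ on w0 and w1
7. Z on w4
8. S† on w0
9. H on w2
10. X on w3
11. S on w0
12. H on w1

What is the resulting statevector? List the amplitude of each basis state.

The final amplitudes are -sqrt(2)/4 on |00001>, -sqrt(2)/4 on |00101>, -sqrt(2)/4 on |01001>, -sqrt(2)/4 on |01101>, sqrt(2)/4 on |10001>, sqrt(2)/4 on |10101>, sqrt(2)/4 on |11001>, sqrt(2)/4 on |11101>, and 0 on every other basis state.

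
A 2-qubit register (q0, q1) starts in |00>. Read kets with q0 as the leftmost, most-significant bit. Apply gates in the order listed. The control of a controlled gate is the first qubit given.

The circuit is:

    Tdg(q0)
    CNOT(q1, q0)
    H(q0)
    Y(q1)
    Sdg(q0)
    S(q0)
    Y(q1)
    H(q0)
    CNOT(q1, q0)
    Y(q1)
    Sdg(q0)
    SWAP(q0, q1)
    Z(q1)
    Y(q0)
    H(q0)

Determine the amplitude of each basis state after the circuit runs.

The final amplitudes are sqrt(2)/2 on |00>, 0 on |01>, sqrt(2)/2 on |10>, 0 on |11>. Key observation: gates 2-9 undo each other exactly, leaving only the rest of the circuit to track.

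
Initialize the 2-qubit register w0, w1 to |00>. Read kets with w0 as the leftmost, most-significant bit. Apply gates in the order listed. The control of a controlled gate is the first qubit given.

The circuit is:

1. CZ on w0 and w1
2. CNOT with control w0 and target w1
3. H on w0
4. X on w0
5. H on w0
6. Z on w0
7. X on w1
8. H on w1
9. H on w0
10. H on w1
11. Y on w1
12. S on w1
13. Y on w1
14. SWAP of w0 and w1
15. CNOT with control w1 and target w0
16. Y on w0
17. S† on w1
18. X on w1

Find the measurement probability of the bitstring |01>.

Outcome |01> occurs with probability 1/2. Key observation: the block from step 3 through step 6 cancels to the identity and can be dropped.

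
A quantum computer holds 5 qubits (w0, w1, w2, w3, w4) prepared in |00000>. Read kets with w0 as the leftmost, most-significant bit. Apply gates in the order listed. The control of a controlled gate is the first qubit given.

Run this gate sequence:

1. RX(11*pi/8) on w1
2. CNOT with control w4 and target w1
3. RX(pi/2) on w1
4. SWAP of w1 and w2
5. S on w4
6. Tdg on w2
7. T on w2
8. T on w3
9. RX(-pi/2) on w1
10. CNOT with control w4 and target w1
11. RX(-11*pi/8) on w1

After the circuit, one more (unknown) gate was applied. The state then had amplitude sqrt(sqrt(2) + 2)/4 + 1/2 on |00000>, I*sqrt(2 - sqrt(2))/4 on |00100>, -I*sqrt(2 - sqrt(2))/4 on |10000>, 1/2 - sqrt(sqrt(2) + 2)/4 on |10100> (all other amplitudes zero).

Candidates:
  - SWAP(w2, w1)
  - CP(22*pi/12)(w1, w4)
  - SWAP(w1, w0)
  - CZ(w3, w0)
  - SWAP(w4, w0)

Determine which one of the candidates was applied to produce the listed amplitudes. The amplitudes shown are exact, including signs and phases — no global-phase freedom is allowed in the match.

The unique candidate consistent with the amplitudes is SWAP(w1, w0).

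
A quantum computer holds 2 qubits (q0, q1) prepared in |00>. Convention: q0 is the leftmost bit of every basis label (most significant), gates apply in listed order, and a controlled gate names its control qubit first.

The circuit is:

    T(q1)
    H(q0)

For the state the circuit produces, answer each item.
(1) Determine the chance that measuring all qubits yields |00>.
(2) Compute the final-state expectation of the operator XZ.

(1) A full measurement returns |00> with probability 1/2.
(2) The expectation value of XZ is 1.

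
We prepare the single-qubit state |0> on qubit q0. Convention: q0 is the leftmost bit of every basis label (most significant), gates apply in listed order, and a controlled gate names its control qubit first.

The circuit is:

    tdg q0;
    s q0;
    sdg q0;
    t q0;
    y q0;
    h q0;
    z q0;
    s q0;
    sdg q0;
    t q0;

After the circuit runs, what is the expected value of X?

The expectation value of X is sqrt(2)/2.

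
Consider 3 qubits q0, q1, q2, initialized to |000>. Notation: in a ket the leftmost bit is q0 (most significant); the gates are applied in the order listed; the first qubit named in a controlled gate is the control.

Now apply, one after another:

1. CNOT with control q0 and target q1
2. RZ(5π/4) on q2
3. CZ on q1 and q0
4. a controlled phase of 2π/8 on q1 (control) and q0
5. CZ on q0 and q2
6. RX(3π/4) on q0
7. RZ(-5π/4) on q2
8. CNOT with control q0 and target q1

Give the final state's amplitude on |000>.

The amplitude on |000> is sqrt(2 - sqrt(2))/2.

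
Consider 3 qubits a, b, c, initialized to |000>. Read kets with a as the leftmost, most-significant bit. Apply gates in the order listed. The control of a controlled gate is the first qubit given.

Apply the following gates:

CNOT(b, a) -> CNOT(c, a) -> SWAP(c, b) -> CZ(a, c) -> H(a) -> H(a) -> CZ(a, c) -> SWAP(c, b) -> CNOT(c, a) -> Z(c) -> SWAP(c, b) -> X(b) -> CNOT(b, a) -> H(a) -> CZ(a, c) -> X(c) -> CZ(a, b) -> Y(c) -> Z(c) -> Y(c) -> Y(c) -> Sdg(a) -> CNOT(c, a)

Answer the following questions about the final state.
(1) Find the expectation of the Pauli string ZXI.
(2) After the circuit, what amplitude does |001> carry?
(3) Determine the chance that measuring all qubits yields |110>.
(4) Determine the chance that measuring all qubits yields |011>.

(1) The expectation value of ZXI is 0. Key observation: steps 2-9 multiply out to the identity, so the circuit reduces to the remaining gates.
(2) |001> carries amplitude 0 in the final state.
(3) A full measurement returns |110> with probability 1/2.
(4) A full measurement returns |011> with probability 0.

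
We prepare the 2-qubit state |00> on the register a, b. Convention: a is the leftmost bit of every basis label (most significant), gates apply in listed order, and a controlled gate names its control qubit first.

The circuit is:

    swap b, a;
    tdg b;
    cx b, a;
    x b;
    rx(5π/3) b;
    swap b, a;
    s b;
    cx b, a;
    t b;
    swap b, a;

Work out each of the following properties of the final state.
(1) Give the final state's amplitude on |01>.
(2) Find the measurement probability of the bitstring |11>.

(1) |01> carries amplitude -sqrt(3)/2 in the final state.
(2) A full measurement returns |11> with probability 0.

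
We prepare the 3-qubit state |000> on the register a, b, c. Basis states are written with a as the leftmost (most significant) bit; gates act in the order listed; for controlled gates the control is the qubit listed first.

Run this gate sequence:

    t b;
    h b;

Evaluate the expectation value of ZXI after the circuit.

The observable ZXI averages to 1.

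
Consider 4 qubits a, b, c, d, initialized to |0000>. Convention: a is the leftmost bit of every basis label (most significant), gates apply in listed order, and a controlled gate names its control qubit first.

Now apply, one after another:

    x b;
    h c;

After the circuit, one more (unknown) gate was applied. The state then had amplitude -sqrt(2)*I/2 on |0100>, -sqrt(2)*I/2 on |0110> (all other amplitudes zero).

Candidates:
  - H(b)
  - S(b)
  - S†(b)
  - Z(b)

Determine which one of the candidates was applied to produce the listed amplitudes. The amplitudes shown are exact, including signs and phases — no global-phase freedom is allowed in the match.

It was S†(b) that produced the state shown.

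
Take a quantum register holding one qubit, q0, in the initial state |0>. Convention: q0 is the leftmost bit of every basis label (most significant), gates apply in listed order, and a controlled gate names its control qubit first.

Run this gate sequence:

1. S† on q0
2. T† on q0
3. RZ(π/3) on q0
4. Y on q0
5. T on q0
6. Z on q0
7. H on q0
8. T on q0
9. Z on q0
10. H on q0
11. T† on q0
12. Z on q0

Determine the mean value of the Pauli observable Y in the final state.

In the final state, Y has expectation 1/2.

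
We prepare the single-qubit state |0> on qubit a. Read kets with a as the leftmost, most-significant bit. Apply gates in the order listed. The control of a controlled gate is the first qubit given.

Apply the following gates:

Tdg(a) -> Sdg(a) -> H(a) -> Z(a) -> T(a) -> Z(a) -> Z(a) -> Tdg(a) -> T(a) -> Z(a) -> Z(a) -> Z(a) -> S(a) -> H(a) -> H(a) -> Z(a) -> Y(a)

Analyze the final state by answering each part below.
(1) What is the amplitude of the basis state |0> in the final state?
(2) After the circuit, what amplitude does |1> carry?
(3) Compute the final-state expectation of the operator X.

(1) The final state's coefficient on |0> equals -sqrt(2)*exp(I*pi/4)/2. Key observation: gates 5-8 undo each other exactly, leaving only the rest of the circuit to track.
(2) The final state's coefficient on |1> equals sqrt(2)*I/2.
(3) In the final state, X has expectation -sqrt(2)/2.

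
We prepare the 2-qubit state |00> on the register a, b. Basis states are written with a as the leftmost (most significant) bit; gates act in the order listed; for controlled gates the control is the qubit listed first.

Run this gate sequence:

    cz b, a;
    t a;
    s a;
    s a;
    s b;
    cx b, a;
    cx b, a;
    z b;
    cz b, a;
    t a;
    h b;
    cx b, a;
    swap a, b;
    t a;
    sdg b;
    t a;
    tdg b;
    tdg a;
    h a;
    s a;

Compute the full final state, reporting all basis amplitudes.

The final amplitudes are 1/2 on |00>, -I/2 on |01>, I/2 on |10>, -1/2 on |11>.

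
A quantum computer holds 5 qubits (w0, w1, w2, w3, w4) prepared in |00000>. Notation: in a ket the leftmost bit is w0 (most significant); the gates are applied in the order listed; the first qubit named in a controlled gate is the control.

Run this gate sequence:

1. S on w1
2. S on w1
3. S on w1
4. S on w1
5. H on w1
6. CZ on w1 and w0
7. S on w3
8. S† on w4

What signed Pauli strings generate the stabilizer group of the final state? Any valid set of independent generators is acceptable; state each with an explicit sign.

One valid set of independent stabilizer generators is +IXIII, +ZIIII, +IIZII, +IIIZI, +IIIIZ (any independent generating set of the same group is equally correct).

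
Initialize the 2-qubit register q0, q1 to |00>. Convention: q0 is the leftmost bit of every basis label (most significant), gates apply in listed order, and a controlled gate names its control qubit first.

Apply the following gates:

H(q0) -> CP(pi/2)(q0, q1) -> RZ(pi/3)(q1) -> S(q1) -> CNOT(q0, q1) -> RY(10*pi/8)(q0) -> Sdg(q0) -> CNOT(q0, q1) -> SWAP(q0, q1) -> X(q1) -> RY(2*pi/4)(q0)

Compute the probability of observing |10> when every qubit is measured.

Outcome |10> occurs with probability 1/4 - sqrt(2)/8.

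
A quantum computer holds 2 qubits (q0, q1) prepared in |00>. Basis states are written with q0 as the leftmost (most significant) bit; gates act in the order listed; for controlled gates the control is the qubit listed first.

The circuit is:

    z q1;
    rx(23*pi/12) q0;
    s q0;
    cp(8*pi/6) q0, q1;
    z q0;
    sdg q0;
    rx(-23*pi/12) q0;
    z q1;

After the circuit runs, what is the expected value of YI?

In the final state, YI has expectation -1/2.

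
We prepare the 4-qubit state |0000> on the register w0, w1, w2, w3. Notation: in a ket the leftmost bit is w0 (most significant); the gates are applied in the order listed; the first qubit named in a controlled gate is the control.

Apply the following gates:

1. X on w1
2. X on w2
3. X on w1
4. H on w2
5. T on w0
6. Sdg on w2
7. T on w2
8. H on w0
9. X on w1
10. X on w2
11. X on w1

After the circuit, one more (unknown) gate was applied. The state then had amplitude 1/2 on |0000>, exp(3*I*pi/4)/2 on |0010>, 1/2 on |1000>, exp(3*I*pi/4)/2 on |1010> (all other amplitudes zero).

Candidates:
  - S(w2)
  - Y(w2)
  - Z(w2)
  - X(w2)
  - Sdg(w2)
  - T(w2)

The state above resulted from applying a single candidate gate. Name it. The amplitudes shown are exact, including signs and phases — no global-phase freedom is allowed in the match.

The applied gate was X(w2).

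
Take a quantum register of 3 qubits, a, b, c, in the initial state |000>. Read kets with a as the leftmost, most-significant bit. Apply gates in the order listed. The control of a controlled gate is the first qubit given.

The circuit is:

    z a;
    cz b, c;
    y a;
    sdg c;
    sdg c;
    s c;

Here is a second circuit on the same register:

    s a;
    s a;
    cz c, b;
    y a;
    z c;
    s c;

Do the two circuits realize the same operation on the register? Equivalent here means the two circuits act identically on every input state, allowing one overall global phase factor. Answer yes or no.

Yes: on every input state the two circuits agree up to one overall phase factor.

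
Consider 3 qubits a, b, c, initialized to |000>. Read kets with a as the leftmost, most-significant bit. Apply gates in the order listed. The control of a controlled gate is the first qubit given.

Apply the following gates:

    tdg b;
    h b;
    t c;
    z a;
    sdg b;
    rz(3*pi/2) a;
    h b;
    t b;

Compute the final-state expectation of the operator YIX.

In the final state, YIX has expectation 0.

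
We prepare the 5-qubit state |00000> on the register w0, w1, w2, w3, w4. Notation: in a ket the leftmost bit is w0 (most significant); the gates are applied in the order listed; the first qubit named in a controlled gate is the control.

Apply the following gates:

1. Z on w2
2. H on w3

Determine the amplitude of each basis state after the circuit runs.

After the circuit, the state carries amplitude sqrt(2)/2 on |00000>, sqrt(2)/2 on |00010>, and 0 on every other basis state.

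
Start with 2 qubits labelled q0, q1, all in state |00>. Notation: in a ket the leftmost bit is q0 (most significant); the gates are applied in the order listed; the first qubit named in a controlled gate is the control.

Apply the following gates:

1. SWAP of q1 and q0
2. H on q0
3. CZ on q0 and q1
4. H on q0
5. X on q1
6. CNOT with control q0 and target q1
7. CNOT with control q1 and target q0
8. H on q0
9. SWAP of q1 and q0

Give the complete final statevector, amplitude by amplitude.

The resulting statevector has amplitude 0 on |00>, 0 on |01>, sqrt(2)/2 on |10>, -sqrt(2)/2 on |11>.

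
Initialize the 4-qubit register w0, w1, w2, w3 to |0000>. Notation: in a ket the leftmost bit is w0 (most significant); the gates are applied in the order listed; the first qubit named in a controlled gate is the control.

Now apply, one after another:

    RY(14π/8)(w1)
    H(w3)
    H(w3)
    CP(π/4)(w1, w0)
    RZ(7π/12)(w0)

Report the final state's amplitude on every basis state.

The resulting statevector has amplitude sqrt(sqrt(2) + 2)*exp(17*I*pi/24)/2 on |0000>, -sqrt(2 - sqrt(2))*exp(17*I*pi/24)/2 on |0100>, and 0 on every other basis state. Key observation: steps 2-3 multiply out to the identity, so the circuit reduces to the remaining gates.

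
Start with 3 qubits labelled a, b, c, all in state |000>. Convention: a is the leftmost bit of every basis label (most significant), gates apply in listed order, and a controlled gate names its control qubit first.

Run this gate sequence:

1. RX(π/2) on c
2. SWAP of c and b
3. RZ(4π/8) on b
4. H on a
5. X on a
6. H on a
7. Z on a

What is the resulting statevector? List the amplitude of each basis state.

After the circuit, the state carries amplitude -sqrt(2)*exp(3*I*pi/4)/2 on |000>, -sqrt(2)*exp(3*I*pi/4)/2 on |010>, and 0 on every other basis state. Key observation: gates 4-7 undo each other exactly, leaving only the rest of the circuit to track.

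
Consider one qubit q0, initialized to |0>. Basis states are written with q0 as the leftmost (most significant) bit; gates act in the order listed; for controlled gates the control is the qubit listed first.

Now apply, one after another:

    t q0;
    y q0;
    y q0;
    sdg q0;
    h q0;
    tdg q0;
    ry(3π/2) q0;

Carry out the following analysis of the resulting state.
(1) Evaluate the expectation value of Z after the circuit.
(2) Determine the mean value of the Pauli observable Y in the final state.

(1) The observable Z averages to sqrt(2)/2.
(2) The expectation value of Y is -sqrt(2)/2.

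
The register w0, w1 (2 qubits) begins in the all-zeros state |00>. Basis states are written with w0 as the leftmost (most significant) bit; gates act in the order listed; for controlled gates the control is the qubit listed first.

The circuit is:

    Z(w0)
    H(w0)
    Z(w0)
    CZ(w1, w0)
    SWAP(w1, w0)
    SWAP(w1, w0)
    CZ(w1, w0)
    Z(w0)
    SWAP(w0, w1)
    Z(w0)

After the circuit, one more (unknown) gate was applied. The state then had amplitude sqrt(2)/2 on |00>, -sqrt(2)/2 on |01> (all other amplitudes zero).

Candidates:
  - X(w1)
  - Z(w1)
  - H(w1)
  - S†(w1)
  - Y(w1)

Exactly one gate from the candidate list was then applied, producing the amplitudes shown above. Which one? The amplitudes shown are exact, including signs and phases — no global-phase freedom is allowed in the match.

It was Z(w1) that produced the state shown. Key observation: steps 3-8 multiply out to the identity, so the circuit reduces to the remaining gates.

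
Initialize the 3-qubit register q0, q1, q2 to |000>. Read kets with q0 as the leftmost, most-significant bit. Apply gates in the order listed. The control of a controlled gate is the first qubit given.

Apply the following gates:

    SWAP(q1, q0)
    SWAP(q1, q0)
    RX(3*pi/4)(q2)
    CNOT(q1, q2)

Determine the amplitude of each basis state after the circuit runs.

After the circuit, the state carries amplitude sqrt(2 - sqrt(2))/2 on |000>, -I*sqrt(sqrt(2) + 2)/2 on |001>, and 0 on every other basis state. Key observation: gates 1-2 undo each other exactly, leaving only the rest of the circuit to track.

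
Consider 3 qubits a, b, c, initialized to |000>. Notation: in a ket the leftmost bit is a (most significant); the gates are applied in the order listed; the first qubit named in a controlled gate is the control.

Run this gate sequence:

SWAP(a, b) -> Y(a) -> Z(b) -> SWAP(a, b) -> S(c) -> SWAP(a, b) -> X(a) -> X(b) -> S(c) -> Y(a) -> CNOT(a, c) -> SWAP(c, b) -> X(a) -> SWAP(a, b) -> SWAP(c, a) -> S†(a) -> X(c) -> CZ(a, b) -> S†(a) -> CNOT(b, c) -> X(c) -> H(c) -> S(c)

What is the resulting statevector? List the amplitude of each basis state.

After the circuit, the state carries amplitude sqrt(2)/2 on |100>, -sqrt(2)*I/2 on |101>, and 0 on every other basis state.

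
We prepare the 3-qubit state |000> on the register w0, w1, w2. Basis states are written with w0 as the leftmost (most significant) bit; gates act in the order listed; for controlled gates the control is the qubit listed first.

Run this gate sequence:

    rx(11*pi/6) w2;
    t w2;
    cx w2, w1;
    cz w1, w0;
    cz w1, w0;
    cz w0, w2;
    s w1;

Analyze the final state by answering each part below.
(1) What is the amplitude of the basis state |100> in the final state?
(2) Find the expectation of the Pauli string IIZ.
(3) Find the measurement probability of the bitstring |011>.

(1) The final state's coefficient on |100> equals 0. Key observation: gates 4-5 undo each other exactly, leaving only the rest of the circuit to track.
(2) The observable IIZ averages to sqrt(3)/2.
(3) A full measurement returns |011> with probability 1/2 - sqrt(3)/4.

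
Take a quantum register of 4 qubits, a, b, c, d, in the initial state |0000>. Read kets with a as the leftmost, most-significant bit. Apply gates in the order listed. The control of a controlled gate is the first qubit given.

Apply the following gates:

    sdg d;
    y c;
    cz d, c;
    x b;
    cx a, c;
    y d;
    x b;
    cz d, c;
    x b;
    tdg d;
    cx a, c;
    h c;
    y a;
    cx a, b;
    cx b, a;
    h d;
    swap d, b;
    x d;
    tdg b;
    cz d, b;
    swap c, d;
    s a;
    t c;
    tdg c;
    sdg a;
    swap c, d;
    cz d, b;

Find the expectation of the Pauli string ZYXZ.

The expectation value of ZYXZ is -sqrt(2)/2.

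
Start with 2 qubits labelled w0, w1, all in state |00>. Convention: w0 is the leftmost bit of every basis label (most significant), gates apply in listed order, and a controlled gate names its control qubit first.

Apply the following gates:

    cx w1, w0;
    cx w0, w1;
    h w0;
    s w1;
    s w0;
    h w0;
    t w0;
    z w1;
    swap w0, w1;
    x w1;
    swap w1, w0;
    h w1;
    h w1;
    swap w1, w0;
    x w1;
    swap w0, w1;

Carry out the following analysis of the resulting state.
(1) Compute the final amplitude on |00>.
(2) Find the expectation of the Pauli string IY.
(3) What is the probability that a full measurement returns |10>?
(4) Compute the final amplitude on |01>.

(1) The final state's coefficient on |00> equals 1/2 + I/2. Key observation: steps 9-16 multiply out to the identity, so the circuit reduces to the remaining gates.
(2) The expectation value of IY is 0.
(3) The probability of measuring |10> is 1/2.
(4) |01> carries amplitude 0 in the final state.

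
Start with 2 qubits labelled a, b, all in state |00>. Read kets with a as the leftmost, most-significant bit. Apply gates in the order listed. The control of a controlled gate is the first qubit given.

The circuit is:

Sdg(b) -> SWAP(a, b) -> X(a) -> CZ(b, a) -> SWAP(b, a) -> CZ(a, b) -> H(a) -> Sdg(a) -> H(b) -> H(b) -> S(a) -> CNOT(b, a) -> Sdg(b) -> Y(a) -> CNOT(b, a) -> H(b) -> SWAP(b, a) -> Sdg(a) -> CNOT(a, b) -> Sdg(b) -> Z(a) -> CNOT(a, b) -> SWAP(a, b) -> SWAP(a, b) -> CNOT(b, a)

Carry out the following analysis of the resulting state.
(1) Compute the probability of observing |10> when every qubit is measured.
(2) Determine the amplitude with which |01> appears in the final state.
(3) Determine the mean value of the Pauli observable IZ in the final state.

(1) The probability of measuring |10> is 1/4. Key observation: gates 8-11 undo each other exactly, leaving only the rest of the circuit to track.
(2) The final state's coefficient on |01> equals I/2.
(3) The observable IZ averages to 0.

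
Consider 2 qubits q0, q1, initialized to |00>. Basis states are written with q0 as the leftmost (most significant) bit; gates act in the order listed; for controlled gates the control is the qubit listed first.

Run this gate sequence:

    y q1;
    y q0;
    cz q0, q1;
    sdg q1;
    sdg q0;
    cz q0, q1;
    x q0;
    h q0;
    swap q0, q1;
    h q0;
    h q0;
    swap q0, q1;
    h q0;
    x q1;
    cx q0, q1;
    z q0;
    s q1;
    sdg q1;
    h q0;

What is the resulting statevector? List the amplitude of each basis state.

After the circuit, the state carries amplitude sqrt(2)/2 on |00>, 0 on |01>, sqrt(2)/2 on |10>, 0 on |11>.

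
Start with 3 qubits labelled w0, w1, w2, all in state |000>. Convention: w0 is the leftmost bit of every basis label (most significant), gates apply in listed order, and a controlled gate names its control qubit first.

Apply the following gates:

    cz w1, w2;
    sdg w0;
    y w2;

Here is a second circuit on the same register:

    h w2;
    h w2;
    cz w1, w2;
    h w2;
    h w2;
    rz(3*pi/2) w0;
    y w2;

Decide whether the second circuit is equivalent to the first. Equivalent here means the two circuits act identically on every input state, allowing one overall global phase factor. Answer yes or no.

Yes, they are equivalent — the unitaries differ by at most a global phase.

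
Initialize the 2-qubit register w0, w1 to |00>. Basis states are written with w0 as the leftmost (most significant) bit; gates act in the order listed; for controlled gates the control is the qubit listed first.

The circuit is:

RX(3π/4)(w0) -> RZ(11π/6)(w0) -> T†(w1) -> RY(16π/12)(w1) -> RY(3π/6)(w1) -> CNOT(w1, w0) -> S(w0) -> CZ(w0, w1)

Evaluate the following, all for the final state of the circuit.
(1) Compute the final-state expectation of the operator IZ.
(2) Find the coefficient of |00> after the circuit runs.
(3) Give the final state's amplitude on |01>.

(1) In the final state, IZ has expectation sqrt(3)/2.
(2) The final state's coefficient on |00> equals sqrt(2 - sqrt(2))*(sqrt(2) + sqrt(6))*exp(I*pi/12)/8.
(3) The amplitude on |01> is (-sqrt(2) + sqrt(6))*sqrt(sqrt(2) + 2)*exp(5*I*pi/12)/8.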